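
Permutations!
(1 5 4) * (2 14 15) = (1 5 4)(2 14 15) = [0, 5, 14, 3, 1, 4, 6, 7, 8, 9, 10, 11, 12, 13, 15, 2]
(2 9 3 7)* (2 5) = [0, 1, 9, 7, 4, 2, 6, 5, 8, 3] = (2 9 3 7 5)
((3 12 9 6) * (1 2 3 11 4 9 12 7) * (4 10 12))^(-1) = (1 7 3 2)(4 12 10 11 6 9) = [0, 7, 1, 2, 12, 5, 9, 3, 8, 4, 11, 6, 10]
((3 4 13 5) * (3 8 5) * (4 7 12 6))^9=(3 6)(4 7)(5 8)(12 13)=[0, 1, 2, 6, 7, 8, 3, 4, 5, 9, 10, 11, 13, 12]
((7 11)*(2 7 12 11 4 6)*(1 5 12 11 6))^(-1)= [0, 4, 6, 3, 7, 1, 12, 2, 8, 9, 10, 11, 5]= (1 4 7 2 6 12 5)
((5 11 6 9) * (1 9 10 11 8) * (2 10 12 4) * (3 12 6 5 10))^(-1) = (1 8 5 11 10 9)(2 4 12 3) = [0, 8, 4, 2, 12, 11, 6, 7, 5, 1, 9, 10, 3]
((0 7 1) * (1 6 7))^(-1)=(0 1)(6 7)=[1, 0, 2, 3, 4, 5, 7, 6]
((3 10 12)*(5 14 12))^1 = (3 10 5 14 12) = [0, 1, 2, 10, 4, 14, 6, 7, 8, 9, 5, 11, 3, 13, 12]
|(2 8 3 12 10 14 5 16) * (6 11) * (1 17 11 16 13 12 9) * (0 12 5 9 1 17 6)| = 42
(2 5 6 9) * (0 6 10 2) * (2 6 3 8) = (0 3 8 2 5 10 6 9) = [3, 1, 5, 8, 4, 10, 9, 7, 2, 0, 6]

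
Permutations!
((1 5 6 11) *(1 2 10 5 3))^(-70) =(11) =[0, 1, 2, 3, 4, 5, 6, 7, 8, 9, 10, 11]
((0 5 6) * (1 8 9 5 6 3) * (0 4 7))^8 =[0, 5, 2, 9, 4, 8, 6, 7, 3, 1] =(1 5 8 3 9)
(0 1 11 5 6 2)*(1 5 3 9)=(0 5 6 2)(1 11 3 9)=[5, 11, 0, 9, 4, 6, 2, 7, 8, 1, 10, 3]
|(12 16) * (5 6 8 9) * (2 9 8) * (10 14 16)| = 4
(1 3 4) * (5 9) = (1 3 4)(5 9) = [0, 3, 2, 4, 1, 9, 6, 7, 8, 5]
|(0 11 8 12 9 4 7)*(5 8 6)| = 9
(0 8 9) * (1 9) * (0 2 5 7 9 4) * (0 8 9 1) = (0 9 2 5 7 1 4 8) = [9, 4, 5, 3, 8, 7, 6, 1, 0, 2]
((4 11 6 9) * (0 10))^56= [0, 1, 2, 3, 4, 5, 6, 7, 8, 9, 10, 11]= (11)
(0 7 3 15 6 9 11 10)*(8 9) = [7, 1, 2, 15, 4, 5, 8, 3, 9, 11, 0, 10, 12, 13, 14, 6] = (0 7 3 15 6 8 9 11 10)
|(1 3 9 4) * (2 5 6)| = 12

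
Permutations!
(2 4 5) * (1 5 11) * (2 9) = (1 5 9 2 4 11) = [0, 5, 4, 3, 11, 9, 6, 7, 8, 2, 10, 1]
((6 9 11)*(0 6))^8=(11)=[0, 1, 2, 3, 4, 5, 6, 7, 8, 9, 10, 11]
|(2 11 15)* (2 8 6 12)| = 6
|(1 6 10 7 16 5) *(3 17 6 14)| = 9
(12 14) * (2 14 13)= (2 14 12 13)= [0, 1, 14, 3, 4, 5, 6, 7, 8, 9, 10, 11, 13, 2, 12]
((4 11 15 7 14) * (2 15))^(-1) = (2 11 4 14 7 15) = [0, 1, 11, 3, 14, 5, 6, 15, 8, 9, 10, 4, 12, 13, 7, 2]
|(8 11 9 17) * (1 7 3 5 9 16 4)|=10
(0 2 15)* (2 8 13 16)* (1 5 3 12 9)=[8, 5, 15, 12, 4, 3, 6, 7, 13, 1, 10, 11, 9, 16, 14, 0, 2]=(0 8 13 16 2 15)(1 5 3 12 9)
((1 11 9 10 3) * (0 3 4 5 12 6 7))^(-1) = [7, 3, 2, 0, 10, 4, 12, 6, 8, 11, 9, 1, 5] = (0 7 6 12 5 4 10 9 11 1 3)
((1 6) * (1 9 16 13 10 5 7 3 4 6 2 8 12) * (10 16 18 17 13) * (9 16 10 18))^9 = (1 2 8 12)(3 7 5 10 13 17 18 16 6 4) = [0, 2, 8, 7, 3, 10, 4, 5, 12, 9, 13, 11, 1, 17, 14, 15, 6, 18, 16]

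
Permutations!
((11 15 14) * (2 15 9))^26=(2 15 14 11 9)=[0, 1, 15, 3, 4, 5, 6, 7, 8, 2, 10, 9, 12, 13, 11, 14]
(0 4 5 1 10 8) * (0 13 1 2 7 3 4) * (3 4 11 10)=[0, 3, 7, 11, 5, 2, 6, 4, 13, 9, 8, 10, 12, 1]=(1 3 11 10 8 13)(2 7 4 5)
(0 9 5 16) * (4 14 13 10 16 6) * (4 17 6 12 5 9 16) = [16, 1, 2, 3, 14, 12, 17, 7, 8, 9, 4, 11, 5, 10, 13, 15, 0, 6] = (0 16)(4 14 13 10)(5 12)(6 17)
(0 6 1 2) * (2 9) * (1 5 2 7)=[6, 9, 0, 3, 4, 2, 5, 1, 8, 7]=(0 6 5 2)(1 9 7)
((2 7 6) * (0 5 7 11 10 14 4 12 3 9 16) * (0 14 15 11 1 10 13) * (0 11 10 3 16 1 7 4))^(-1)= [14, 9, 6, 1, 5, 0, 7, 2, 8, 3, 15, 13, 4, 11, 16, 10, 12]= (0 14 16 12 4 5)(1 9 3)(2 6 7)(10 15)(11 13)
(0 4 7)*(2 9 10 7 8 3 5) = (0 4 8 3 5 2 9 10 7) = [4, 1, 9, 5, 8, 2, 6, 0, 3, 10, 7]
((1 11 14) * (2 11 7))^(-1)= (1 14 11 2 7)= [0, 14, 7, 3, 4, 5, 6, 1, 8, 9, 10, 2, 12, 13, 11]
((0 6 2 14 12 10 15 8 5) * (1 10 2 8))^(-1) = (0 5 8 6)(1 15 10)(2 12 14) = [5, 15, 12, 3, 4, 8, 0, 7, 6, 9, 1, 11, 14, 13, 2, 10]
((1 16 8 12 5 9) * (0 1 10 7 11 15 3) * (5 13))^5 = [13, 5, 2, 12, 4, 15, 6, 1, 10, 3, 0, 16, 7, 11, 14, 8, 9] = (0 13 11 16 9 3 12 7 1 5 15 8 10)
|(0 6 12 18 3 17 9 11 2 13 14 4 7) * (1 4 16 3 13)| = 15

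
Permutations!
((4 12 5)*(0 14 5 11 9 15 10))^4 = (0 12 10 4 15 5 9 14 11) = [12, 1, 2, 3, 15, 9, 6, 7, 8, 14, 4, 0, 10, 13, 11, 5]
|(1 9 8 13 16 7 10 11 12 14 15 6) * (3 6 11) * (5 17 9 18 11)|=|(1 18 11 12 14 15 5 17 9 8 13 16 7 10 3 6)|=16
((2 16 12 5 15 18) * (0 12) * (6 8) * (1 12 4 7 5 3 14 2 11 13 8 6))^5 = (0 18 12)(1 16 15)(2 5 8)(3 4 11)(7 13 14) = [18, 16, 5, 4, 11, 8, 6, 13, 2, 9, 10, 3, 0, 14, 7, 1, 15, 17, 12]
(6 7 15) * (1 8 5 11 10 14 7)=(1 8 5 11 10 14 7 15 6)=[0, 8, 2, 3, 4, 11, 1, 15, 5, 9, 14, 10, 12, 13, 7, 6]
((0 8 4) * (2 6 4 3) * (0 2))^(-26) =(0 8 3)(2 6 4) =[8, 1, 6, 0, 2, 5, 4, 7, 3]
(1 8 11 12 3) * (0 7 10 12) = (0 7 10 12 3 1 8 11) = [7, 8, 2, 1, 4, 5, 6, 10, 11, 9, 12, 0, 3]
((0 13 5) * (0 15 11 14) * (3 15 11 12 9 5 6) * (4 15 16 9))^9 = [0, 1, 2, 3, 4, 5, 6, 7, 8, 9, 10, 11, 12, 13, 14, 15, 16] = (16)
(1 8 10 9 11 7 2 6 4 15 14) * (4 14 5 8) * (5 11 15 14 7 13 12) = [0, 4, 6, 3, 14, 8, 7, 2, 10, 15, 9, 13, 5, 12, 1, 11] = (1 4 14)(2 6 7)(5 8 10 9 15 11 13 12)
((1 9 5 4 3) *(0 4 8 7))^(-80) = (9) = [0, 1, 2, 3, 4, 5, 6, 7, 8, 9]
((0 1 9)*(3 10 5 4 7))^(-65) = (10)(0 1 9) = [1, 9, 2, 3, 4, 5, 6, 7, 8, 0, 10]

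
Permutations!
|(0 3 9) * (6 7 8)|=3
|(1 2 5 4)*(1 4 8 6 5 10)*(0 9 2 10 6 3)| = |(0 9 2 6 5 8 3)(1 10)| = 14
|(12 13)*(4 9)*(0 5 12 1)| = |(0 5 12 13 1)(4 9)| = 10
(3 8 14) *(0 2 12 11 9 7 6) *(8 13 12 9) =(0 2 9 7 6)(3 13 12 11 8 14) =[2, 1, 9, 13, 4, 5, 0, 6, 14, 7, 10, 8, 11, 12, 3]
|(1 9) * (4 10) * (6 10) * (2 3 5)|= 6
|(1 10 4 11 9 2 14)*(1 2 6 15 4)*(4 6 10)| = 10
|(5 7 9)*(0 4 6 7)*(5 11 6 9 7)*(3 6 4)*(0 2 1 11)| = 9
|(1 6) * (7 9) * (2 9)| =6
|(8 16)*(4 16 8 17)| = 3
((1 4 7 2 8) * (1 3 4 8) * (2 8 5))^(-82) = (1 2 5)(3 7)(4 8) = [0, 2, 5, 7, 8, 1, 6, 3, 4]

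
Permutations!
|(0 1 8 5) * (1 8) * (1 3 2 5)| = |(0 8 1 3 2 5)| = 6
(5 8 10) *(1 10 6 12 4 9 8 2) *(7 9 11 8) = [0, 10, 1, 3, 11, 2, 12, 9, 6, 7, 5, 8, 4] = (1 10 5 2)(4 11 8 6 12)(7 9)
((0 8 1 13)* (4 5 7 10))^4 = [0, 1, 2, 3, 4, 5, 6, 7, 8, 9, 10, 11, 12, 13] = (13)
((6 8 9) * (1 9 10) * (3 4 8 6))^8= [0, 3, 2, 8, 10, 5, 6, 7, 1, 4, 9]= (1 3 8)(4 10 9)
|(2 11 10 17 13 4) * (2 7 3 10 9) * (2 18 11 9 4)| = 10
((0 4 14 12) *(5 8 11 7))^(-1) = [12, 1, 2, 3, 0, 7, 6, 11, 5, 9, 10, 8, 14, 13, 4] = (0 12 14 4)(5 7 11 8)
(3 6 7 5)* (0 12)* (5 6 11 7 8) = [12, 1, 2, 11, 4, 3, 8, 6, 5, 9, 10, 7, 0] = (0 12)(3 11 7 6 8 5)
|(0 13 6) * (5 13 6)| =2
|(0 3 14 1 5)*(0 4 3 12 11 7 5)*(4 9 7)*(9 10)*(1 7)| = 11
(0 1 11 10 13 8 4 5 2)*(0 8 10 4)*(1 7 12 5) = (0 7 12 5 2 8)(1 11 4)(10 13) = [7, 11, 8, 3, 1, 2, 6, 12, 0, 9, 13, 4, 5, 10]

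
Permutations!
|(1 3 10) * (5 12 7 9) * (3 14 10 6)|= |(1 14 10)(3 6)(5 12 7 9)|= 12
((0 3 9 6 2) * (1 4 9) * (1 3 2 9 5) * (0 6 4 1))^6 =(9) =[0, 1, 2, 3, 4, 5, 6, 7, 8, 9]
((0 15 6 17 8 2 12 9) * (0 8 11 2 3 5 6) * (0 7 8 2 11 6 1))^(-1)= (0 1 5 3 8 7 15)(2 9 12)(6 17)= [1, 5, 9, 8, 4, 3, 17, 15, 7, 12, 10, 11, 2, 13, 14, 0, 16, 6]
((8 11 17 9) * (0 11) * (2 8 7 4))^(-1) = [8, 1, 4, 3, 7, 5, 6, 9, 2, 17, 10, 0, 12, 13, 14, 15, 16, 11] = (0 8 2 4 7 9 17 11)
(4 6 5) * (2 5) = (2 5 4 6) = [0, 1, 5, 3, 6, 4, 2]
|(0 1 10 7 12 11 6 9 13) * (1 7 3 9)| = 10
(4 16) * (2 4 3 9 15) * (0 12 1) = [12, 0, 4, 9, 16, 5, 6, 7, 8, 15, 10, 11, 1, 13, 14, 2, 3] = (0 12 1)(2 4 16 3 9 15)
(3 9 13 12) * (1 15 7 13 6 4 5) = (1 15 7 13 12 3 9 6 4 5) = [0, 15, 2, 9, 5, 1, 4, 13, 8, 6, 10, 11, 3, 12, 14, 7]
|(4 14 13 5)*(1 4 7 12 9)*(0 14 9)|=6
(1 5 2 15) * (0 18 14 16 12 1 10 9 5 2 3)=(0 18 14 16 12 1 2 15 10 9 5 3)=[18, 2, 15, 0, 4, 3, 6, 7, 8, 5, 9, 11, 1, 13, 16, 10, 12, 17, 14]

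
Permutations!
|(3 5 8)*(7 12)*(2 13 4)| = |(2 13 4)(3 5 8)(7 12)| = 6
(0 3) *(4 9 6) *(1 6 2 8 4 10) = (0 3)(1 6 10)(2 8 4 9) = [3, 6, 8, 0, 9, 5, 10, 7, 4, 2, 1]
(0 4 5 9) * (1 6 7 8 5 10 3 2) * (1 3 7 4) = (0 1 6 4 10 7 8 5 9)(2 3) = [1, 6, 3, 2, 10, 9, 4, 8, 5, 0, 7]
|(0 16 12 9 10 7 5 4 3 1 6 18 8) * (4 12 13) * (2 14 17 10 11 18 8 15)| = |(0 16 13 4 3 1 6 8)(2 14 17 10 7 5 12 9 11 18 15)| = 88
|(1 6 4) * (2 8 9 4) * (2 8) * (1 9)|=6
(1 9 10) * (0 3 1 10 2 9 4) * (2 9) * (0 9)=[3, 4, 2, 1, 9, 5, 6, 7, 8, 0, 10]=(10)(0 3 1 4 9)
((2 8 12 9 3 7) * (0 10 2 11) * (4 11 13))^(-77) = (13) = [0, 1, 2, 3, 4, 5, 6, 7, 8, 9, 10, 11, 12, 13]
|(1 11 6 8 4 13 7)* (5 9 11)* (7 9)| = |(1 5 7)(4 13 9 11 6 8)| = 6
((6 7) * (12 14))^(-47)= (6 7)(12 14)= [0, 1, 2, 3, 4, 5, 7, 6, 8, 9, 10, 11, 14, 13, 12]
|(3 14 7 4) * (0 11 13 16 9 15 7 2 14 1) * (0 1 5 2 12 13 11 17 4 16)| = 36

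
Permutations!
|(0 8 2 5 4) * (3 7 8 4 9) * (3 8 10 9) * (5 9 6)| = 30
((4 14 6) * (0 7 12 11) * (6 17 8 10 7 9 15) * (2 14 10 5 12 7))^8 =[17, 1, 9, 3, 11, 10, 12, 7, 4, 8, 0, 14, 2, 13, 15, 5, 16, 6] =(0 17 6 12 2 9 8 4 11 14 15 5 10)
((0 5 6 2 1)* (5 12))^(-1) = (0 1 2 6 5 12) = [1, 2, 6, 3, 4, 12, 5, 7, 8, 9, 10, 11, 0]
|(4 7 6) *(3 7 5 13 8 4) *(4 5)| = |(3 7 6)(5 13 8)| = 3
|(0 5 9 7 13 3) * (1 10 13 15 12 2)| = |(0 5 9 7 15 12 2 1 10 13 3)| = 11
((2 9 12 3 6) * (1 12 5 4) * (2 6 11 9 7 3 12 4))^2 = (12)(2 3 9)(5 7 11) = [0, 1, 3, 9, 4, 7, 6, 11, 8, 2, 10, 5, 12]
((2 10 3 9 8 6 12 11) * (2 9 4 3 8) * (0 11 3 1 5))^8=(0 3 10)(1 6 9)(2 5 12)(4 8 11)=[3, 6, 5, 10, 8, 12, 9, 7, 11, 1, 0, 4, 2]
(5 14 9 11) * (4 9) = (4 9 11 5 14) = [0, 1, 2, 3, 9, 14, 6, 7, 8, 11, 10, 5, 12, 13, 4]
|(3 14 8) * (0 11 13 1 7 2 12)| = 21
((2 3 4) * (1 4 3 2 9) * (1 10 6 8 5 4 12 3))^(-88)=[0, 3, 2, 12, 10, 9, 5, 7, 4, 6, 8, 11, 1]=(1 3 12)(4 10 8)(5 9 6)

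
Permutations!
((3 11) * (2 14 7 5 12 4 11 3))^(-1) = (2 11 4 12 5 7 14) = [0, 1, 11, 3, 12, 7, 6, 14, 8, 9, 10, 4, 5, 13, 2]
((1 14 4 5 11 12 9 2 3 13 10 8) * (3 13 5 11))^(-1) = (1 8 10 13 2 9 12 11 4 14)(3 5) = [0, 8, 9, 5, 14, 3, 6, 7, 10, 12, 13, 4, 11, 2, 1]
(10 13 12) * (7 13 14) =(7 13 12 10 14) =[0, 1, 2, 3, 4, 5, 6, 13, 8, 9, 14, 11, 10, 12, 7]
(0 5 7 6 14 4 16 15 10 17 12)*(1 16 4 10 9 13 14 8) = (0 5 7 6 8 1 16 15 9 13 14 10 17 12) = [5, 16, 2, 3, 4, 7, 8, 6, 1, 13, 17, 11, 0, 14, 10, 9, 15, 12]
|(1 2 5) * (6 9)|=|(1 2 5)(6 9)|=6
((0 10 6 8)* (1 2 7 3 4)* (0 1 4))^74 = (0 6 1 7)(2 3 10 8) = [6, 7, 3, 10, 4, 5, 1, 0, 2, 9, 8]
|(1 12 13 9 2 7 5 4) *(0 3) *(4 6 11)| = 10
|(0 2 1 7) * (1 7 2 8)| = 5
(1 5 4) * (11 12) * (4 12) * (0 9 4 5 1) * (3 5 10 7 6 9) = (0 3 5 12 11 10 7 6 9 4) = [3, 1, 2, 5, 0, 12, 9, 6, 8, 4, 7, 10, 11]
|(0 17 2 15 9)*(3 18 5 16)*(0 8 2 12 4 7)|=20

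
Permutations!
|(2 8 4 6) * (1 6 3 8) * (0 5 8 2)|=8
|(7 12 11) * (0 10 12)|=|(0 10 12 11 7)|=5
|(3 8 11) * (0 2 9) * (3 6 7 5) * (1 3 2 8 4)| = |(0 8 11 6 7 5 2 9)(1 3 4)| = 24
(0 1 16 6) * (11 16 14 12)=(0 1 14 12 11 16 6)=[1, 14, 2, 3, 4, 5, 0, 7, 8, 9, 10, 16, 11, 13, 12, 15, 6]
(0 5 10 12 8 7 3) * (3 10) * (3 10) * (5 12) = (0 12 8 7 3)(5 10) = [12, 1, 2, 0, 4, 10, 6, 3, 7, 9, 5, 11, 8]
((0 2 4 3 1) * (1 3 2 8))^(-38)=[8, 0, 2, 3, 4, 5, 6, 7, 1]=(0 8 1)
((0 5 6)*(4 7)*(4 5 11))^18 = (11) = [0, 1, 2, 3, 4, 5, 6, 7, 8, 9, 10, 11]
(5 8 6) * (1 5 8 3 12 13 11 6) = (1 5 3 12 13 11 6 8) = [0, 5, 2, 12, 4, 3, 8, 7, 1, 9, 10, 6, 13, 11]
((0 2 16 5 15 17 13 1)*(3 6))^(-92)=(0 15)(1 5)(2 17)(13 16)=[15, 5, 17, 3, 4, 1, 6, 7, 8, 9, 10, 11, 12, 16, 14, 0, 13, 2]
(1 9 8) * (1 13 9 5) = (1 5)(8 13 9) = [0, 5, 2, 3, 4, 1, 6, 7, 13, 8, 10, 11, 12, 9]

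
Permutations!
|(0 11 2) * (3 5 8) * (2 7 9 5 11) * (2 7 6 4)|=|(0 7 9 5 8 3 11 6 4 2)|=10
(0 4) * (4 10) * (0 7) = [10, 1, 2, 3, 7, 5, 6, 0, 8, 9, 4] = (0 10 4 7)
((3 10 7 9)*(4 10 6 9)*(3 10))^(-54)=[0, 1, 2, 3, 4, 5, 6, 7, 8, 9, 10]=(10)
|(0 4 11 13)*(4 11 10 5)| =3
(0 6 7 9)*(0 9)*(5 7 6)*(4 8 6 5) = [4, 1, 2, 3, 8, 7, 5, 0, 6, 9] = (9)(0 4 8 6 5 7)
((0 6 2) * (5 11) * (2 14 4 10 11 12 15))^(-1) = (0 2 15 12 5 11 10 4 14 6) = [2, 1, 15, 3, 14, 11, 0, 7, 8, 9, 4, 10, 5, 13, 6, 12]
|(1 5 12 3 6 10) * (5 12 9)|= 10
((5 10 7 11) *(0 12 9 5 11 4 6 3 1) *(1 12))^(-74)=(3 4 10 9)(5 12 6 7)=[0, 1, 2, 4, 10, 12, 7, 5, 8, 3, 9, 11, 6]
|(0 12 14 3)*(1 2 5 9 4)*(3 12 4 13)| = |(0 4 1 2 5 9 13 3)(12 14)| = 8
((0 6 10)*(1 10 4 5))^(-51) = (0 5)(1 6)(4 10) = [5, 6, 2, 3, 10, 0, 1, 7, 8, 9, 4]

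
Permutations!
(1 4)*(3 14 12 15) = (1 4)(3 14 12 15) = [0, 4, 2, 14, 1, 5, 6, 7, 8, 9, 10, 11, 15, 13, 12, 3]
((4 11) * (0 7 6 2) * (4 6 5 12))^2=[5, 1, 7, 3, 6, 4, 0, 12, 8, 9, 10, 2, 11]=(0 5 4 6)(2 7 12 11)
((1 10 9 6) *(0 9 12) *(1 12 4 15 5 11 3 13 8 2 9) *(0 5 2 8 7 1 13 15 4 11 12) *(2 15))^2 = (15)(0 7 10 3 9)(1 11 2 6 13) = [7, 11, 6, 9, 4, 5, 13, 10, 8, 0, 3, 2, 12, 1, 14, 15]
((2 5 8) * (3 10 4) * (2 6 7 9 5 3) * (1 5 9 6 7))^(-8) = (10)(1 8 6 5 7) = [0, 8, 2, 3, 4, 7, 5, 1, 6, 9, 10]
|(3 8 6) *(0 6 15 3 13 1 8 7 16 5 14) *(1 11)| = |(0 6 13 11 1 8 15 3 7 16 5 14)| = 12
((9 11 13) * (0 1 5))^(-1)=(0 5 1)(9 13 11)=[5, 0, 2, 3, 4, 1, 6, 7, 8, 13, 10, 9, 12, 11]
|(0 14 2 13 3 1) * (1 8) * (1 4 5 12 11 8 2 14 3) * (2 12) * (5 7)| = 11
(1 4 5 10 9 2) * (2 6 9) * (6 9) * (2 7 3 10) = [0, 4, 1, 10, 5, 2, 6, 3, 8, 9, 7] = (1 4 5 2)(3 10 7)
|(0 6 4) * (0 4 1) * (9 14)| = 6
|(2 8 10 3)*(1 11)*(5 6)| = |(1 11)(2 8 10 3)(5 6)| = 4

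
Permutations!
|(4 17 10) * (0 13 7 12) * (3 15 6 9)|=|(0 13 7 12)(3 15 6 9)(4 17 10)|=12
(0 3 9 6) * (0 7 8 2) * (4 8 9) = [3, 1, 0, 4, 8, 5, 7, 9, 2, 6] = (0 3 4 8 2)(6 7 9)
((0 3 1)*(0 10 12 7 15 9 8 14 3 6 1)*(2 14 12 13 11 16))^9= (0 3 14 2 16 11 13 10 1 6)(7 12 8 9 15)= [3, 6, 16, 14, 4, 5, 0, 12, 9, 15, 1, 13, 8, 10, 2, 7, 11]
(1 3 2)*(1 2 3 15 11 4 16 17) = (1 15 11 4 16 17) = [0, 15, 2, 3, 16, 5, 6, 7, 8, 9, 10, 4, 12, 13, 14, 11, 17, 1]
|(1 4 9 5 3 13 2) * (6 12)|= |(1 4 9 5 3 13 2)(6 12)|= 14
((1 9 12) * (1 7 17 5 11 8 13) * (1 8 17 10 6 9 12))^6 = (17) = [0, 1, 2, 3, 4, 5, 6, 7, 8, 9, 10, 11, 12, 13, 14, 15, 16, 17]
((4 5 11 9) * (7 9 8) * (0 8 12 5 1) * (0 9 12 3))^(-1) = (0 3 11 5 12 7 8)(1 4 9) = [3, 4, 2, 11, 9, 12, 6, 8, 0, 1, 10, 5, 7]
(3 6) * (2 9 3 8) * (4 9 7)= (2 7 4 9 3 6 8)= [0, 1, 7, 6, 9, 5, 8, 4, 2, 3]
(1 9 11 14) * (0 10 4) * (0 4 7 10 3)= [3, 9, 2, 0, 4, 5, 6, 10, 8, 11, 7, 14, 12, 13, 1]= (0 3)(1 9 11 14)(7 10)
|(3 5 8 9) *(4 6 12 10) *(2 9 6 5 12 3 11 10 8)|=12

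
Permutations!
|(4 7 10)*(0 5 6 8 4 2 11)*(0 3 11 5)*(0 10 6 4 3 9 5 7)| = 11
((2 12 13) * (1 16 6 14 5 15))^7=[0, 16, 12, 3, 4, 15, 14, 7, 8, 9, 10, 11, 13, 2, 5, 1, 6]=(1 16 6 14 5 15)(2 12 13)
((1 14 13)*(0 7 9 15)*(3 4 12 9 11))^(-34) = (0 9 4 11)(1 13 14)(3 7 15 12) = [9, 13, 2, 7, 11, 5, 6, 15, 8, 4, 10, 0, 3, 14, 1, 12]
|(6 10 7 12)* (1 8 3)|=|(1 8 3)(6 10 7 12)|=12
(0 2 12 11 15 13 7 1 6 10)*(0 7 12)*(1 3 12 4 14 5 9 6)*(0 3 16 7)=(0 2 3 12 11 15 13 4 14 5 9 6 10)(7 16)=[2, 1, 3, 12, 14, 9, 10, 16, 8, 6, 0, 15, 11, 4, 5, 13, 7]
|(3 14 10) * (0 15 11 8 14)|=|(0 15 11 8 14 10 3)|=7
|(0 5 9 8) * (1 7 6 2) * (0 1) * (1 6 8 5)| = |(0 1 7 8 6 2)(5 9)| = 6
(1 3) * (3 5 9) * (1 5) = (3 5 9) = [0, 1, 2, 5, 4, 9, 6, 7, 8, 3]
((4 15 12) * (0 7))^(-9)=(15)(0 7)=[7, 1, 2, 3, 4, 5, 6, 0, 8, 9, 10, 11, 12, 13, 14, 15]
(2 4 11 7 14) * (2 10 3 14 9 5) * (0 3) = [3, 1, 4, 14, 11, 2, 6, 9, 8, 5, 0, 7, 12, 13, 10] = (0 3 14 10)(2 4 11 7 9 5)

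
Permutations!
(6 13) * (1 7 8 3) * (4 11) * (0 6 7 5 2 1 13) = (0 6)(1 5 2)(3 13 7 8)(4 11) = [6, 5, 1, 13, 11, 2, 0, 8, 3, 9, 10, 4, 12, 7]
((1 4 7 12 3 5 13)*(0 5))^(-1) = (0 3 12 7 4 1 13 5) = [3, 13, 2, 12, 1, 0, 6, 4, 8, 9, 10, 11, 7, 5]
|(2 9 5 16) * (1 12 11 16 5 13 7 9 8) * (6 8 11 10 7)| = 24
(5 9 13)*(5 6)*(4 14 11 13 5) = (4 14 11 13 6)(5 9) = [0, 1, 2, 3, 14, 9, 4, 7, 8, 5, 10, 13, 12, 6, 11]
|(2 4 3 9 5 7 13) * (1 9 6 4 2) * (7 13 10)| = |(1 9 5 13)(3 6 4)(7 10)| = 12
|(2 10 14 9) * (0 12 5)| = 12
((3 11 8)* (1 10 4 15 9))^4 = (1 9 15 4 10)(3 11 8) = [0, 9, 2, 11, 10, 5, 6, 7, 3, 15, 1, 8, 12, 13, 14, 4]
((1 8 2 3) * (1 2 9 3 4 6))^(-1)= [0, 6, 3, 9, 2, 5, 4, 7, 1, 8]= (1 6 4 2 3 9 8)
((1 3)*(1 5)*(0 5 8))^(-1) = (0 8 3 1 5) = [8, 5, 2, 1, 4, 0, 6, 7, 3]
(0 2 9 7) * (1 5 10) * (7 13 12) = (0 2 9 13 12 7)(1 5 10) = [2, 5, 9, 3, 4, 10, 6, 0, 8, 13, 1, 11, 7, 12]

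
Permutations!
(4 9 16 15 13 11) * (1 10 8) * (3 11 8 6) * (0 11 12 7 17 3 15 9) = (0 11 4)(1 10 6 15 13 8)(3 12 7 17)(9 16) = [11, 10, 2, 12, 0, 5, 15, 17, 1, 16, 6, 4, 7, 8, 14, 13, 9, 3]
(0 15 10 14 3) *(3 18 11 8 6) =(0 15 10 14 18 11 8 6 3) =[15, 1, 2, 0, 4, 5, 3, 7, 6, 9, 14, 8, 12, 13, 18, 10, 16, 17, 11]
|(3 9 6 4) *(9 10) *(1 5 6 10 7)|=6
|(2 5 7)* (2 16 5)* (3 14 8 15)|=12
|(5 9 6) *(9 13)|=4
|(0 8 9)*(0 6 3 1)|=6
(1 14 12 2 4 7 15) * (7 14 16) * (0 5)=[5, 16, 4, 3, 14, 0, 6, 15, 8, 9, 10, 11, 2, 13, 12, 1, 7]=(0 5)(1 16 7 15)(2 4 14 12)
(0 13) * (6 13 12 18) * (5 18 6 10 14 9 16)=[12, 1, 2, 3, 4, 18, 13, 7, 8, 16, 14, 11, 6, 0, 9, 15, 5, 17, 10]=(0 12 6 13)(5 18 10 14 9 16)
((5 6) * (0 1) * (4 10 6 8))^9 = [1, 0, 2, 3, 8, 6, 10, 7, 5, 9, 4] = (0 1)(4 8 5 6 10)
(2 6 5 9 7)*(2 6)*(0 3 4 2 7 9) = (9)(0 3 4 2 7 6 5) = [3, 1, 7, 4, 2, 0, 5, 6, 8, 9]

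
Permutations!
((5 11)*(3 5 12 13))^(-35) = (13) = [0, 1, 2, 3, 4, 5, 6, 7, 8, 9, 10, 11, 12, 13]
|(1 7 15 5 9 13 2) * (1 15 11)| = |(1 7 11)(2 15 5 9 13)| = 15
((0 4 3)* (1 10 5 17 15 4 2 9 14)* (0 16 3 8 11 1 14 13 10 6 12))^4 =(0 10 4 6 9 17 11)(1 2 5 8 12 13 15) =[10, 2, 5, 3, 6, 8, 9, 7, 12, 17, 4, 0, 13, 15, 14, 1, 16, 11]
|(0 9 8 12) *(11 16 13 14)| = |(0 9 8 12)(11 16 13 14)| = 4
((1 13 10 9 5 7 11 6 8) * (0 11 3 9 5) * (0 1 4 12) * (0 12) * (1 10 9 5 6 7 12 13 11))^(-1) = (0 4 8 6 10 9 13 12 5 3 7 11 1) = [4, 0, 2, 7, 8, 3, 10, 11, 6, 13, 9, 1, 5, 12]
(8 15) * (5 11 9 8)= (5 11 9 8 15)= [0, 1, 2, 3, 4, 11, 6, 7, 15, 8, 10, 9, 12, 13, 14, 5]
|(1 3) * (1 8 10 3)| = |(3 8 10)| = 3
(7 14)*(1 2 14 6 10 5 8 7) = (1 2 14)(5 8 7 6 10) = [0, 2, 14, 3, 4, 8, 10, 6, 7, 9, 5, 11, 12, 13, 1]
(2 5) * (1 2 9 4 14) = (1 2 5 9 4 14) = [0, 2, 5, 3, 14, 9, 6, 7, 8, 4, 10, 11, 12, 13, 1]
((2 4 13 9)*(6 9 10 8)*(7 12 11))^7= (13)(7 12 11)= [0, 1, 2, 3, 4, 5, 6, 12, 8, 9, 10, 7, 11, 13]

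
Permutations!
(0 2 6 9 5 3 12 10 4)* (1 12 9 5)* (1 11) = [2, 12, 6, 9, 0, 3, 5, 7, 8, 11, 4, 1, 10] = (0 2 6 5 3 9 11 1 12 10 4)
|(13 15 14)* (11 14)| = 4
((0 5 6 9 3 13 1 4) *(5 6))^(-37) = [1, 3, 2, 6, 13, 5, 4, 7, 8, 0, 10, 11, 12, 9] = (0 1 3 6 4 13 9)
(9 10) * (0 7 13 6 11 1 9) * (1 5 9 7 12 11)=(0 12 11 5 9 10)(1 7 13 6)=[12, 7, 2, 3, 4, 9, 1, 13, 8, 10, 0, 5, 11, 6]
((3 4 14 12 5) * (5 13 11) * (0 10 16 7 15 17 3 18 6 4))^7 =(4 6 18 5 11 13 12 14) =[0, 1, 2, 3, 6, 11, 18, 7, 8, 9, 10, 13, 14, 12, 4, 15, 16, 17, 5]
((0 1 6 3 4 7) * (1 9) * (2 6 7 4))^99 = (0 7 1 9) = [7, 9, 2, 3, 4, 5, 6, 1, 8, 0]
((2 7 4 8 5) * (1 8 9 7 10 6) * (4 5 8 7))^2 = (1 5 10)(2 6 7) = [0, 5, 6, 3, 4, 10, 7, 2, 8, 9, 1]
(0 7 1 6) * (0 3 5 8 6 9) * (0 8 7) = (1 9 8 6 3 5 7) = [0, 9, 2, 5, 4, 7, 3, 1, 6, 8]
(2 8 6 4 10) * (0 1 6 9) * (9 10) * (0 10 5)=(0 1 6 4 9 10 2 8 5)=[1, 6, 8, 3, 9, 0, 4, 7, 5, 10, 2]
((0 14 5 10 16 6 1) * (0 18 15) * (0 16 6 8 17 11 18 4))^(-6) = (18)(0 14 5 10 6 1 4) = [14, 4, 2, 3, 0, 10, 1, 7, 8, 9, 6, 11, 12, 13, 5, 15, 16, 17, 18]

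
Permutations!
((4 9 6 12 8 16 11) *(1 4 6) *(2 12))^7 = (1 4 9)(2 12 8 16 11 6) = [0, 4, 12, 3, 9, 5, 2, 7, 16, 1, 10, 6, 8, 13, 14, 15, 11]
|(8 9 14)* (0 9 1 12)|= 6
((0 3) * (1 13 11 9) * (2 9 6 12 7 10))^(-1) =(0 3)(1 9 2 10 7 12 6 11 13) =[3, 9, 10, 0, 4, 5, 11, 12, 8, 2, 7, 13, 6, 1]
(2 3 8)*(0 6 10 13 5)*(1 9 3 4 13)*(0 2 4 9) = (0 6 10 1)(2 9 3 8 4 13 5) = [6, 0, 9, 8, 13, 2, 10, 7, 4, 3, 1, 11, 12, 5]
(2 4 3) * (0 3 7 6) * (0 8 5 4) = (0 3 2)(4 7 6 8 5) = [3, 1, 0, 2, 7, 4, 8, 6, 5]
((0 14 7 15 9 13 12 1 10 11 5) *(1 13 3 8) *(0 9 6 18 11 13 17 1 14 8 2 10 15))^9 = (0 8 14 7)(1 10 5 15 13 9 6 12 3 18 17 2 11) = [8, 10, 11, 18, 4, 15, 12, 0, 14, 6, 5, 1, 3, 9, 7, 13, 16, 2, 17]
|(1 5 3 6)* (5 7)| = 5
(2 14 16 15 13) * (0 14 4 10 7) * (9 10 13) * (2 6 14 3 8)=(0 3 8 2 4 13 6 14 16 15 9 10 7)=[3, 1, 4, 8, 13, 5, 14, 0, 2, 10, 7, 11, 12, 6, 16, 9, 15]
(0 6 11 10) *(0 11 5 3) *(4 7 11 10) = (0 6 5 3)(4 7 11) = [6, 1, 2, 0, 7, 3, 5, 11, 8, 9, 10, 4]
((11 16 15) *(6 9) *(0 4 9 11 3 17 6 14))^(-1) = (0 14 9 4)(3 15 16 11 6 17) = [14, 1, 2, 15, 0, 5, 17, 7, 8, 4, 10, 6, 12, 13, 9, 16, 11, 3]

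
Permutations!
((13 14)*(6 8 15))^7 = [0, 1, 2, 3, 4, 5, 8, 7, 15, 9, 10, 11, 12, 14, 13, 6] = (6 8 15)(13 14)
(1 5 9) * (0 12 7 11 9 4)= [12, 5, 2, 3, 0, 4, 6, 11, 8, 1, 10, 9, 7]= (0 12 7 11 9 1 5 4)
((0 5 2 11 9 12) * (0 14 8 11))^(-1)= [2, 1, 5, 3, 4, 0, 6, 7, 14, 11, 10, 8, 9, 13, 12]= (0 2 5)(8 14 12 9 11)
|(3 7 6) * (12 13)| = |(3 7 6)(12 13)| = 6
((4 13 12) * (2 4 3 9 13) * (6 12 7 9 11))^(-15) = (13)(2 4)(3 11 6 12) = [0, 1, 4, 11, 2, 5, 12, 7, 8, 9, 10, 6, 3, 13]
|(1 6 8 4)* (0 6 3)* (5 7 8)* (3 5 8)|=|(0 6 8 4 1 5 7 3)|=8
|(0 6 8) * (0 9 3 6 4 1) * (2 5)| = 12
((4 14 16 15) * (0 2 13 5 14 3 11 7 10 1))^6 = (0 15 1 16 10 14 7 5 11 13 3 2 4) = [15, 16, 4, 2, 0, 11, 6, 5, 8, 9, 14, 13, 12, 3, 7, 1, 10]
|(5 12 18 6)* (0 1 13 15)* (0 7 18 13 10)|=21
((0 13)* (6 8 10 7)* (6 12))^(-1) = (0 13)(6 12 7 10 8) = [13, 1, 2, 3, 4, 5, 12, 10, 6, 9, 8, 11, 7, 0]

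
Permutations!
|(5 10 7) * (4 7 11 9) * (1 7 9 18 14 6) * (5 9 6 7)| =|(1 5 10 11 18 14 7 9 4 6)| =10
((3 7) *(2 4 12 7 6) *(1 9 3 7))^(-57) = (1 12 4 2 6 3 9) = [0, 12, 6, 9, 2, 5, 3, 7, 8, 1, 10, 11, 4]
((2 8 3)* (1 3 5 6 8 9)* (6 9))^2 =(1 2 8 9 3 6 5) =[0, 2, 8, 6, 4, 1, 5, 7, 9, 3]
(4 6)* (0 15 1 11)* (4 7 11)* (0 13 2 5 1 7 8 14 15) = (1 4 6 8 14 15 7 11 13 2 5) = [0, 4, 5, 3, 6, 1, 8, 11, 14, 9, 10, 13, 12, 2, 15, 7]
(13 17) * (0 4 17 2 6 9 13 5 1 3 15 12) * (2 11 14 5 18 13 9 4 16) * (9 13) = (0 16 2 6 4 17 18 9 13 11 14 5 1 3 15 12) = [16, 3, 6, 15, 17, 1, 4, 7, 8, 13, 10, 14, 0, 11, 5, 12, 2, 18, 9]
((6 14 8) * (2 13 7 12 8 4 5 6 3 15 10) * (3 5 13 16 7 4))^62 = (2 14 12 10 6 7 15 5 16 3 8) = [0, 1, 14, 8, 4, 16, 7, 15, 2, 9, 6, 11, 10, 13, 12, 5, 3]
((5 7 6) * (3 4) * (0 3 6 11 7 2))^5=[2, 1, 5, 0, 3, 6, 4, 11, 8, 9, 10, 7]=(0 2 5 6 4 3)(7 11)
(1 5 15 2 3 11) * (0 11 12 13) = [11, 5, 3, 12, 4, 15, 6, 7, 8, 9, 10, 1, 13, 0, 14, 2] = (0 11 1 5 15 2 3 12 13)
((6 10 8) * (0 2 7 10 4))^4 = (0 8 2 6 7 4 10) = [8, 1, 6, 3, 10, 5, 7, 4, 2, 9, 0]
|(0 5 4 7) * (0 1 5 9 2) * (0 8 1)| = 8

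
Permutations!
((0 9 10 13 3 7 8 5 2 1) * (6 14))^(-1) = (0 1 2 5 8 7 3 13 10 9)(6 14) = [1, 2, 5, 13, 4, 8, 14, 3, 7, 0, 9, 11, 12, 10, 6]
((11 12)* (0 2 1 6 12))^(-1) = [11, 2, 0, 3, 4, 5, 1, 7, 8, 9, 10, 12, 6] = (0 11 12 6 1 2)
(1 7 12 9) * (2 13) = (1 7 12 9)(2 13) = [0, 7, 13, 3, 4, 5, 6, 12, 8, 1, 10, 11, 9, 2]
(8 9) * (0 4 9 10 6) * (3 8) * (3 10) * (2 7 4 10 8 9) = (0 10 6)(2 7 4)(3 9 8) = [10, 1, 7, 9, 2, 5, 0, 4, 3, 8, 6]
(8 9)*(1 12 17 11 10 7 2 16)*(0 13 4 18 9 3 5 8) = (0 13 4 18 9)(1 12 17 11 10 7 2 16)(3 5 8) = [13, 12, 16, 5, 18, 8, 6, 2, 3, 0, 7, 10, 17, 4, 14, 15, 1, 11, 9]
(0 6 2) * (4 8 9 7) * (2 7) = (0 6 7 4 8 9 2) = [6, 1, 0, 3, 8, 5, 7, 4, 9, 2]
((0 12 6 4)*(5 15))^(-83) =(0 12 6 4)(5 15) =[12, 1, 2, 3, 0, 15, 4, 7, 8, 9, 10, 11, 6, 13, 14, 5]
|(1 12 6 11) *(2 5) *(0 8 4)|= |(0 8 4)(1 12 6 11)(2 5)|= 12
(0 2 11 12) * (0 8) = (0 2 11 12 8) = [2, 1, 11, 3, 4, 5, 6, 7, 0, 9, 10, 12, 8]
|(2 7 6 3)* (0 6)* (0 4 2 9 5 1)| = 6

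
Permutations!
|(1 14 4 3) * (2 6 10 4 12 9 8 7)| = |(1 14 12 9 8 7 2 6 10 4 3)| = 11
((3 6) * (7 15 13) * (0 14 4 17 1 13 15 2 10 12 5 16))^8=(0 10 1)(2 17 16)(4 5 7)(12 13 14)=[10, 0, 17, 3, 5, 7, 6, 4, 8, 9, 1, 11, 13, 14, 12, 15, 2, 16]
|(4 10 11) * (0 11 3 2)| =|(0 11 4 10 3 2)| =6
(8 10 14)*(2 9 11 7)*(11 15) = (2 9 15 11 7)(8 10 14) = [0, 1, 9, 3, 4, 5, 6, 2, 10, 15, 14, 7, 12, 13, 8, 11]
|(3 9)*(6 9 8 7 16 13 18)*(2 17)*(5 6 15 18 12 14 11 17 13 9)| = 30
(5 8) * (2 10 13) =(2 10 13)(5 8) =[0, 1, 10, 3, 4, 8, 6, 7, 5, 9, 13, 11, 12, 2]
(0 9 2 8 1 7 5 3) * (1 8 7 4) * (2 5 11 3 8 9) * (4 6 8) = (0 2 7 11 3)(1 6 8 9 5 4) = [2, 6, 7, 0, 1, 4, 8, 11, 9, 5, 10, 3]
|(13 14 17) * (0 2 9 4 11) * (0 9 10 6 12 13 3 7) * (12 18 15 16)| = |(0 2 10 6 18 15 16 12 13 14 17 3 7)(4 11 9)| = 39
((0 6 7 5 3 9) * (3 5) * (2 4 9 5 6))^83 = (0 9 4 2)(3 7 6 5) = [9, 1, 0, 7, 2, 3, 5, 6, 8, 4]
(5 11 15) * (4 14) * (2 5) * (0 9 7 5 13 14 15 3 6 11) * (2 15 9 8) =(15)(0 8 2 13 14 4 9 7 5)(3 6 11) =[8, 1, 13, 6, 9, 0, 11, 5, 2, 7, 10, 3, 12, 14, 4, 15]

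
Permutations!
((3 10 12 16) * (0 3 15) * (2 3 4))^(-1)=(0 15 16 12 10 3 2 4)=[15, 1, 4, 2, 0, 5, 6, 7, 8, 9, 3, 11, 10, 13, 14, 16, 12]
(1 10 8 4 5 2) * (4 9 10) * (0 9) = (0 9 10 8)(1 4 5 2) = [9, 4, 1, 3, 5, 2, 6, 7, 0, 10, 8]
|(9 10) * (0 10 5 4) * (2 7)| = |(0 10 9 5 4)(2 7)| = 10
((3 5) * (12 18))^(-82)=(18)=[0, 1, 2, 3, 4, 5, 6, 7, 8, 9, 10, 11, 12, 13, 14, 15, 16, 17, 18]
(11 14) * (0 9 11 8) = (0 9 11 14 8) = [9, 1, 2, 3, 4, 5, 6, 7, 0, 11, 10, 14, 12, 13, 8]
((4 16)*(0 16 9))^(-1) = (0 9 4 16) = [9, 1, 2, 3, 16, 5, 6, 7, 8, 4, 10, 11, 12, 13, 14, 15, 0]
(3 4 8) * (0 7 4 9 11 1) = (0 7 4 8 3 9 11 1) = [7, 0, 2, 9, 8, 5, 6, 4, 3, 11, 10, 1]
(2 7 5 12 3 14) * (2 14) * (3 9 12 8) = (14)(2 7 5 8 3)(9 12) = [0, 1, 7, 2, 4, 8, 6, 5, 3, 12, 10, 11, 9, 13, 14]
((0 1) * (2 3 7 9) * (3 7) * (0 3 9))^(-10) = (0 3 2)(1 9 7) = [3, 9, 0, 2, 4, 5, 6, 1, 8, 7]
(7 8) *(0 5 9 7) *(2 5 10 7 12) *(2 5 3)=(0 10 7 8)(2 3)(5 9 12)=[10, 1, 3, 2, 4, 9, 6, 8, 0, 12, 7, 11, 5]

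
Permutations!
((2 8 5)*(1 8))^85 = (1 8 5 2) = [0, 8, 1, 3, 4, 2, 6, 7, 5]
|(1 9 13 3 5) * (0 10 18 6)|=20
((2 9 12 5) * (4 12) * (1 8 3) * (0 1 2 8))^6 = (2 3 8 5 12 4 9) = [0, 1, 3, 8, 9, 12, 6, 7, 5, 2, 10, 11, 4]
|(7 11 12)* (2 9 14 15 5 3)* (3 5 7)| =|(2 9 14 15 7 11 12 3)| =8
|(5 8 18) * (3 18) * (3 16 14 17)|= 7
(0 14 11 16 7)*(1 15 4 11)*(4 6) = (0 14 1 15 6 4 11 16 7) = [14, 15, 2, 3, 11, 5, 4, 0, 8, 9, 10, 16, 12, 13, 1, 6, 7]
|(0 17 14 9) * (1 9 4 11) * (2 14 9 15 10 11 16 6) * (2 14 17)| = |(0 2 17 9)(1 15 10 11)(4 16 6 14)| = 4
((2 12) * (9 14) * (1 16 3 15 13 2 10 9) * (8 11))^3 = (1 15 12 14 3 2 9 16 13 10)(8 11) = [0, 15, 9, 2, 4, 5, 6, 7, 11, 16, 1, 8, 14, 10, 3, 12, 13]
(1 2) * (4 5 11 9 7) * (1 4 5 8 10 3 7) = [0, 2, 4, 7, 8, 11, 6, 5, 10, 1, 3, 9] = (1 2 4 8 10 3 7 5 11 9)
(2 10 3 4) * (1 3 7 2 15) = (1 3 4 15)(2 10 7) = [0, 3, 10, 4, 15, 5, 6, 2, 8, 9, 7, 11, 12, 13, 14, 1]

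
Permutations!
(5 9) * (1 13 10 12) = (1 13 10 12)(5 9) = [0, 13, 2, 3, 4, 9, 6, 7, 8, 5, 12, 11, 1, 10]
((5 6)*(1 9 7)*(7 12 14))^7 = (1 12 7 9 14)(5 6) = [0, 12, 2, 3, 4, 6, 5, 9, 8, 14, 10, 11, 7, 13, 1]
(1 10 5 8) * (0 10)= (0 10 5 8 1)= [10, 0, 2, 3, 4, 8, 6, 7, 1, 9, 5]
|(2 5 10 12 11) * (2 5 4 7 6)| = |(2 4 7 6)(5 10 12 11)| = 4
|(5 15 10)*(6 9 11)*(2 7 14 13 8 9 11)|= |(2 7 14 13 8 9)(5 15 10)(6 11)|= 6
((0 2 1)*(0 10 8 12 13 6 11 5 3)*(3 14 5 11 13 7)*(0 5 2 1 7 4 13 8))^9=(2 14 5 3 7)(4 12 8 6 13)=[0, 1, 14, 7, 12, 3, 13, 2, 6, 9, 10, 11, 8, 4, 5]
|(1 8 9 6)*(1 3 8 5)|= 4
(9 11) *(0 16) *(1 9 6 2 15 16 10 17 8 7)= (0 10 17 8 7 1 9 11 6 2 15 16)= [10, 9, 15, 3, 4, 5, 2, 1, 7, 11, 17, 6, 12, 13, 14, 16, 0, 8]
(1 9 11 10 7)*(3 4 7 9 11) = (1 11 10 9 3 4 7) = [0, 11, 2, 4, 7, 5, 6, 1, 8, 3, 9, 10]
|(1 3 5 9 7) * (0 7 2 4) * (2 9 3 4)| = 4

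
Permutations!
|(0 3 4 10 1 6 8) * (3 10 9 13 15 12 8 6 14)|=|(0 10 1 14 3 4 9 13 15 12 8)|=11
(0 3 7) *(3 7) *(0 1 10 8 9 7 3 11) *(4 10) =(0 3 11)(1 4 10 8 9 7) =[3, 4, 2, 11, 10, 5, 6, 1, 9, 7, 8, 0]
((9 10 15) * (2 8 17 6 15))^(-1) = [0, 1, 10, 3, 4, 5, 17, 7, 2, 15, 9, 11, 12, 13, 14, 6, 16, 8] = (2 10 9 15 6 17 8)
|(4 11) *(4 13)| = |(4 11 13)| = 3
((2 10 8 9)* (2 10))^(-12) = (10) = [0, 1, 2, 3, 4, 5, 6, 7, 8, 9, 10]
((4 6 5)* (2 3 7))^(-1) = (2 7 3)(4 5 6) = [0, 1, 7, 2, 5, 6, 4, 3]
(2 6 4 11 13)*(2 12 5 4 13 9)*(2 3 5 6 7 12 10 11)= (2 7 12 6 13 10 11 9 3 5 4)= [0, 1, 7, 5, 2, 4, 13, 12, 8, 3, 11, 9, 6, 10]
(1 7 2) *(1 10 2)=(1 7)(2 10)=[0, 7, 10, 3, 4, 5, 6, 1, 8, 9, 2]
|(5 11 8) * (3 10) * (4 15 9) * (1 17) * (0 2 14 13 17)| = 6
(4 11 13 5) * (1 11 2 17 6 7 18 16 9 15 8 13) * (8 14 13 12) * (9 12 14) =(1 11)(2 17 6 7 18 16 12 8 14 13 5 4)(9 15) =[0, 11, 17, 3, 2, 4, 7, 18, 14, 15, 10, 1, 8, 5, 13, 9, 12, 6, 16]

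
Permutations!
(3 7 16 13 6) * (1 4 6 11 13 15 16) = [0, 4, 2, 7, 6, 5, 3, 1, 8, 9, 10, 13, 12, 11, 14, 16, 15] = (1 4 6 3 7)(11 13)(15 16)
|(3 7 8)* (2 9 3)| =5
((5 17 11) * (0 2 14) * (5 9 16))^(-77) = [2, 1, 14, 3, 4, 9, 6, 7, 8, 17, 10, 5, 12, 13, 0, 15, 11, 16] = (0 2 14)(5 9 17 16 11)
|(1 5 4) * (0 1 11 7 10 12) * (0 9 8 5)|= 8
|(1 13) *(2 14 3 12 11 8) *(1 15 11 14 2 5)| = 6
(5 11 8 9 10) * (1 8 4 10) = (1 8 9)(4 10 5 11) = [0, 8, 2, 3, 10, 11, 6, 7, 9, 1, 5, 4]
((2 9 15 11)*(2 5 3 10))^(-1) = [0, 1, 10, 5, 4, 11, 6, 7, 8, 2, 3, 15, 12, 13, 14, 9] = (2 10 3 5 11 15 9)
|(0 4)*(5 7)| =2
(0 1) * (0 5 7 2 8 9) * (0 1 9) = [9, 5, 8, 3, 4, 7, 6, 2, 0, 1] = (0 9 1 5 7 2 8)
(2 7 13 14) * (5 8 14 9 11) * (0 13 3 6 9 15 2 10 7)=(0 13 15 2)(3 6 9 11 5 8 14 10 7)=[13, 1, 0, 6, 4, 8, 9, 3, 14, 11, 7, 5, 12, 15, 10, 2]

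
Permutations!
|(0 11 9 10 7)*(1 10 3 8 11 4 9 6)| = 10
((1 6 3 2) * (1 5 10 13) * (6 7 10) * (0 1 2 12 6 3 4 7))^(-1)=(0 1)(2 13 10 7 4 6 12 3 5)=[1, 0, 13, 5, 6, 2, 12, 4, 8, 9, 7, 11, 3, 10]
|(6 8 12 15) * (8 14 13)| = |(6 14 13 8 12 15)| = 6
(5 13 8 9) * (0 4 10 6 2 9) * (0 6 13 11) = [4, 1, 9, 3, 10, 11, 2, 7, 6, 5, 13, 0, 12, 8] = (0 4 10 13 8 6 2 9 5 11)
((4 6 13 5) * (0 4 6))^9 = (13)(0 4) = [4, 1, 2, 3, 0, 5, 6, 7, 8, 9, 10, 11, 12, 13]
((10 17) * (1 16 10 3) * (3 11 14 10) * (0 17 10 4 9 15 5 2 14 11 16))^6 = (0 17 16 3 1) = [17, 0, 2, 1, 4, 5, 6, 7, 8, 9, 10, 11, 12, 13, 14, 15, 3, 16]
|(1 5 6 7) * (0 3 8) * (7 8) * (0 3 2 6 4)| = |(0 2 6 8 3 7 1 5 4)| = 9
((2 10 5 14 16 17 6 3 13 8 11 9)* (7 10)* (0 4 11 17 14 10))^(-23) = (0 4 11 9 2 7)(3 8 6 13 17)(5 10)(14 16) = [4, 1, 7, 8, 11, 10, 13, 0, 6, 2, 5, 9, 12, 17, 16, 15, 14, 3]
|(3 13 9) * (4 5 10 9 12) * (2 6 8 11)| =|(2 6 8 11)(3 13 12 4 5 10 9)| =28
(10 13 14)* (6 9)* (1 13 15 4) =[0, 13, 2, 3, 1, 5, 9, 7, 8, 6, 15, 11, 12, 14, 10, 4] =(1 13 14 10 15 4)(6 9)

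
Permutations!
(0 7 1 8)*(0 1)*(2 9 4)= (0 7)(1 8)(2 9 4)= [7, 8, 9, 3, 2, 5, 6, 0, 1, 4]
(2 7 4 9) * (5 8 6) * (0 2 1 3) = (0 2 7 4 9 1 3)(5 8 6) = [2, 3, 7, 0, 9, 8, 5, 4, 6, 1]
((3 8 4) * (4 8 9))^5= (3 4 9)= [0, 1, 2, 4, 9, 5, 6, 7, 8, 3]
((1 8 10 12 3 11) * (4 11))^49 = (12) = [0, 1, 2, 3, 4, 5, 6, 7, 8, 9, 10, 11, 12]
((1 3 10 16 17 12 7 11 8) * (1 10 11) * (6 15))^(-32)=[0, 10, 2, 16, 4, 5, 6, 8, 12, 9, 7, 17, 11, 13, 14, 15, 1, 3]=(1 10 7 8 12 11 17 3 16)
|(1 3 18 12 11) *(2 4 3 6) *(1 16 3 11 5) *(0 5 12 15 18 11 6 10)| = 12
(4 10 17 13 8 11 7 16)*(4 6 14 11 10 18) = [0, 1, 2, 3, 18, 5, 14, 16, 10, 9, 17, 7, 12, 8, 11, 15, 6, 13, 4] = (4 18)(6 14 11 7 16)(8 10 17 13)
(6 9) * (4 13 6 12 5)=[0, 1, 2, 3, 13, 4, 9, 7, 8, 12, 10, 11, 5, 6]=(4 13 6 9 12 5)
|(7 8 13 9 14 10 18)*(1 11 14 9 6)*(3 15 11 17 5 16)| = 14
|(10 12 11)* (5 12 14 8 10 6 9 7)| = |(5 12 11 6 9 7)(8 10 14)| = 6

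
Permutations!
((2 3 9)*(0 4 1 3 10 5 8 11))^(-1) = (0 11 8 5 10 2 9 3 1 4) = [11, 4, 9, 1, 0, 10, 6, 7, 5, 3, 2, 8]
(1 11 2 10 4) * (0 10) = (0 10 4 1 11 2) = [10, 11, 0, 3, 1, 5, 6, 7, 8, 9, 4, 2]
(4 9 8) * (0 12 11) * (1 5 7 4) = (0 12 11)(1 5 7 4 9 8) = [12, 5, 2, 3, 9, 7, 6, 4, 1, 8, 10, 0, 11]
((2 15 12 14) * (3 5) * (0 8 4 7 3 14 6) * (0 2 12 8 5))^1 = (0 5 14 12 6 2 15 8 4 7 3) = [5, 1, 15, 0, 7, 14, 2, 3, 4, 9, 10, 11, 6, 13, 12, 8]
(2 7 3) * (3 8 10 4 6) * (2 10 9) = [0, 1, 7, 10, 6, 5, 3, 8, 9, 2, 4] = (2 7 8 9)(3 10 4 6)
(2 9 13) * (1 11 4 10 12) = [0, 11, 9, 3, 10, 5, 6, 7, 8, 13, 12, 4, 1, 2] = (1 11 4 10 12)(2 9 13)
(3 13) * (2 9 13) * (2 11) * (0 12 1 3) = (0 12 1 3 11 2 9 13) = [12, 3, 9, 11, 4, 5, 6, 7, 8, 13, 10, 2, 1, 0]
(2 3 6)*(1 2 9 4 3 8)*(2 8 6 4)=(1 8)(2 6 9)(3 4)=[0, 8, 6, 4, 3, 5, 9, 7, 1, 2]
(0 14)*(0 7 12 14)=[0, 1, 2, 3, 4, 5, 6, 12, 8, 9, 10, 11, 14, 13, 7]=(7 12 14)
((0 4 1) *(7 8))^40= [4, 0, 2, 3, 1, 5, 6, 7, 8]= (8)(0 4 1)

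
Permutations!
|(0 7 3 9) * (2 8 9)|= 6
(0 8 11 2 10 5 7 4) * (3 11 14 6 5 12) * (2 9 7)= [8, 1, 10, 11, 0, 2, 5, 4, 14, 7, 12, 9, 3, 13, 6]= (0 8 14 6 5 2 10 12 3 11 9 7 4)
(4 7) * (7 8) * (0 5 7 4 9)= [5, 1, 2, 3, 8, 7, 6, 9, 4, 0]= (0 5 7 9)(4 8)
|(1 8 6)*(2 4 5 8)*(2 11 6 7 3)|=6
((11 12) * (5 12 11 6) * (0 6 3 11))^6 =(12) =[0, 1, 2, 3, 4, 5, 6, 7, 8, 9, 10, 11, 12]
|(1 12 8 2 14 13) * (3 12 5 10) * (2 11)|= |(1 5 10 3 12 8 11 2 14 13)|= 10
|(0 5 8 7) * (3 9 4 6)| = 4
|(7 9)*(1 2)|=2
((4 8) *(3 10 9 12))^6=[0, 1, 2, 9, 4, 5, 6, 7, 8, 3, 12, 11, 10]=(3 9)(10 12)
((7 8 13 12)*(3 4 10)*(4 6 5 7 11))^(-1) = [0, 1, 2, 10, 11, 6, 3, 5, 7, 9, 4, 12, 13, 8] = (3 10 4 11 12 13 8 7 5 6)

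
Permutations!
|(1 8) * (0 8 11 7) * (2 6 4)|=15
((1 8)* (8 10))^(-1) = (1 8 10) = [0, 8, 2, 3, 4, 5, 6, 7, 10, 9, 1]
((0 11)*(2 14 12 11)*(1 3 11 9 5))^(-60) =[12, 0, 9, 2, 4, 11, 6, 7, 8, 3, 10, 14, 1, 13, 5] =(0 12 1)(2 9 3)(5 11 14)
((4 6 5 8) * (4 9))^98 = [0, 1, 2, 3, 8, 4, 9, 7, 6, 5] = (4 8 6 9 5)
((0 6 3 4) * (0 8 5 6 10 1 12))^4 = (12)(3 6 5 8 4) = [0, 1, 2, 6, 3, 8, 5, 7, 4, 9, 10, 11, 12]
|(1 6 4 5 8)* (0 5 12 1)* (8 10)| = 4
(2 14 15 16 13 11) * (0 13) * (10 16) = (0 13 11 2 14 15 10 16) = [13, 1, 14, 3, 4, 5, 6, 7, 8, 9, 16, 2, 12, 11, 15, 10, 0]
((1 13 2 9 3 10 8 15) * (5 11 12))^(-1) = (1 15 8 10 3 9 2 13)(5 12 11) = [0, 15, 13, 9, 4, 12, 6, 7, 10, 2, 3, 5, 11, 1, 14, 8]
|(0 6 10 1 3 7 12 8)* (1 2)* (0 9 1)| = 12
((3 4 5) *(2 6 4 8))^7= (2 6 4 5 3 8)= [0, 1, 6, 8, 5, 3, 4, 7, 2]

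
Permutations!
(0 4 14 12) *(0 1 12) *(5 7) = (0 4 14)(1 12)(5 7) = [4, 12, 2, 3, 14, 7, 6, 5, 8, 9, 10, 11, 1, 13, 0]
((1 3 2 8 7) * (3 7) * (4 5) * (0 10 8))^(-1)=[2, 7, 3, 8, 5, 4, 6, 1, 10, 9, 0]=(0 2 3 8 10)(1 7)(4 5)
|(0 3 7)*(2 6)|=|(0 3 7)(2 6)|=6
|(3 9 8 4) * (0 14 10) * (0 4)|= 7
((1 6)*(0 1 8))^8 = (8) = [0, 1, 2, 3, 4, 5, 6, 7, 8]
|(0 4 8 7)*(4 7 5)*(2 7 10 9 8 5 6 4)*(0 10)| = 8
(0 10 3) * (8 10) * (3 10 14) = (0 8 14 3) = [8, 1, 2, 0, 4, 5, 6, 7, 14, 9, 10, 11, 12, 13, 3]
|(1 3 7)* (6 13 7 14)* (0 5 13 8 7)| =6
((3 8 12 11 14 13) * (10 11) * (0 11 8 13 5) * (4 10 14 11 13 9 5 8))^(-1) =(0 5 9 3 13)(4 10)(8 14 12) =[5, 1, 2, 13, 10, 9, 6, 7, 14, 3, 4, 11, 8, 0, 12]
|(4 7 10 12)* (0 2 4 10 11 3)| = 6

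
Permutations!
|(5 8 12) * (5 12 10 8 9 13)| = |(5 9 13)(8 10)| = 6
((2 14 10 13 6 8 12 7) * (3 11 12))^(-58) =(2 10 6 3 12)(7 14 13 8 11) =[0, 1, 10, 12, 4, 5, 3, 14, 11, 9, 6, 7, 2, 8, 13]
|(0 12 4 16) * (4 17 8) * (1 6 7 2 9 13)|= 6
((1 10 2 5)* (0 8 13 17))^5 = [8, 10, 5, 3, 4, 1, 6, 7, 13, 9, 2, 11, 12, 17, 14, 15, 16, 0] = (0 8 13 17)(1 10 2 5)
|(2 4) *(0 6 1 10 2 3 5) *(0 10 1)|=|(0 6)(2 4 3 5 10)|=10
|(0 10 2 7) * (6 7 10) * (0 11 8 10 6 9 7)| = 8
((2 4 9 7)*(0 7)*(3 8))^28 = [4, 1, 0, 3, 7, 5, 6, 9, 8, 2] = (0 4 7 9 2)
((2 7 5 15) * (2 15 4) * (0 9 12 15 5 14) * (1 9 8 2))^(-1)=(0 14 7 2 8)(1 4 5 15 12 9)=[14, 4, 8, 3, 5, 15, 6, 2, 0, 1, 10, 11, 9, 13, 7, 12]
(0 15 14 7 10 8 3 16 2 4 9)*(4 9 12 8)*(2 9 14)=(0 15 2 14 7 10 4 12 8 3 16 9)=[15, 1, 14, 16, 12, 5, 6, 10, 3, 0, 4, 11, 8, 13, 7, 2, 9]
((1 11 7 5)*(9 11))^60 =(11) =[0, 1, 2, 3, 4, 5, 6, 7, 8, 9, 10, 11]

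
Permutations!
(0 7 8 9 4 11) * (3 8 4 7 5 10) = (0 5 10 3 8 9 7 4 11) = [5, 1, 2, 8, 11, 10, 6, 4, 9, 7, 3, 0]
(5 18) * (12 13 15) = (5 18)(12 13 15) = [0, 1, 2, 3, 4, 18, 6, 7, 8, 9, 10, 11, 13, 15, 14, 12, 16, 17, 5]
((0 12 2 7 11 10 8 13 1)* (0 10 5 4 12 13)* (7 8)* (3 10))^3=[3, 7, 13, 11, 8, 2, 6, 4, 1, 9, 5, 12, 0, 10]=(0 3 11 12)(1 7 4 8)(2 13 10 5)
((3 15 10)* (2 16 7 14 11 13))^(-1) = (2 13 11 14 7 16)(3 10 15) = [0, 1, 13, 10, 4, 5, 6, 16, 8, 9, 15, 14, 12, 11, 7, 3, 2]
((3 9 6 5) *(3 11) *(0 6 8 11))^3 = [0, 1, 2, 11, 4, 5, 6, 7, 9, 3, 10, 8] = (3 11 8 9)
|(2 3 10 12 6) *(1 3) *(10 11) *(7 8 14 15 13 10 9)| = |(1 3 11 9 7 8 14 15 13 10 12 6 2)| = 13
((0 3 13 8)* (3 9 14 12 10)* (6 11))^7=(0 8 13 3 10 12 14 9)(6 11)=[8, 1, 2, 10, 4, 5, 11, 7, 13, 0, 12, 6, 14, 3, 9]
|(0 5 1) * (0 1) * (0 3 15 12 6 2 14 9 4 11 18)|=12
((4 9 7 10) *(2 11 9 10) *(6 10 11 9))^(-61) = (2 7 9)(4 10 6 11) = [0, 1, 7, 3, 10, 5, 11, 9, 8, 2, 6, 4]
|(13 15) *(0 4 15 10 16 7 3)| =8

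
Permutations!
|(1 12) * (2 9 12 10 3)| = |(1 10 3 2 9 12)| = 6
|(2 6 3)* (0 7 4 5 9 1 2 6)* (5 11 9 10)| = |(0 7 4 11 9 1 2)(3 6)(5 10)| = 14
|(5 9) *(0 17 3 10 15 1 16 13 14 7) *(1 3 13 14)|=|(0 17 13 1 16 14 7)(3 10 15)(5 9)|=42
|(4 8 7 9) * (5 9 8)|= 6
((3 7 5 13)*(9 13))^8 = [0, 1, 2, 9, 4, 3, 6, 13, 8, 7, 10, 11, 12, 5] = (3 9 7 13 5)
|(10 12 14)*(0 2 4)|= |(0 2 4)(10 12 14)|= 3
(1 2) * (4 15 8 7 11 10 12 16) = (1 2)(4 15 8 7 11 10 12 16) = [0, 2, 1, 3, 15, 5, 6, 11, 7, 9, 12, 10, 16, 13, 14, 8, 4]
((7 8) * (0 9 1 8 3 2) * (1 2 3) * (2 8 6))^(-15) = (0 2 6 1 7 8 9) = [2, 7, 6, 3, 4, 5, 1, 8, 9, 0]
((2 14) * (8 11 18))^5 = (2 14)(8 18 11) = [0, 1, 14, 3, 4, 5, 6, 7, 18, 9, 10, 8, 12, 13, 2, 15, 16, 17, 11]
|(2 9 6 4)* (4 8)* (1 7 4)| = |(1 7 4 2 9 6 8)| = 7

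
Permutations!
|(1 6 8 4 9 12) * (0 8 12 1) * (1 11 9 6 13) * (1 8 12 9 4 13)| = |(0 12)(4 6 9 11)(8 13)| = 4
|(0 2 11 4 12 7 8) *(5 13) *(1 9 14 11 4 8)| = 10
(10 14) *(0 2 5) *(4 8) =(0 2 5)(4 8)(10 14) =[2, 1, 5, 3, 8, 0, 6, 7, 4, 9, 14, 11, 12, 13, 10]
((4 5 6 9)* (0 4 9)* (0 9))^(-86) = (0 9 6 5 4) = [9, 1, 2, 3, 0, 4, 5, 7, 8, 6]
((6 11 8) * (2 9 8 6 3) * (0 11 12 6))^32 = (12) = [0, 1, 2, 3, 4, 5, 6, 7, 8, 9, 10, 11, 12]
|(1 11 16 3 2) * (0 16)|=|(0 16 3 2 1 11)|=6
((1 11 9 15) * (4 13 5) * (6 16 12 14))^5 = (1 11 9 15)(4 5 13)(6 16 12 14) = [0, 11, 2, 3, 5, 13, 16, 7, 8, 15, 10, 9, 14, 4, 6, 1, 12]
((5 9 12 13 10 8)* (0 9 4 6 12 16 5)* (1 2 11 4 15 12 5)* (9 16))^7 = (0 5 16 15 1 12 2 13 11 10 4 8 6) = [5, 12, 13, 3, 8, 16, 0, 7, 6, 9, 4, 10, 2, 11, 14, 1, 15]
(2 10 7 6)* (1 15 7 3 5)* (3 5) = (1 15 7 6 2 10 5) = [0, 15, 10, 3, 4, 1, 2, 6, 8, 9, 5, 11, 12, 13, 14, 7]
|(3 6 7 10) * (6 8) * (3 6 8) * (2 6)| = 4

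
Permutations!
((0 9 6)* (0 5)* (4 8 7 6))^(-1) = (0 5 6 7 8 4 9) = [5, 1, 2, 3, 9, 6, 7, 8, 4, 0]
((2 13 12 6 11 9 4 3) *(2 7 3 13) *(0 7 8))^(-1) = (0 8 3 7)(4 9 11 6 12 13) = [8, 1, 2, 7, 9, 5, 12, 0, 3, 11, 10, 6, 13, 4]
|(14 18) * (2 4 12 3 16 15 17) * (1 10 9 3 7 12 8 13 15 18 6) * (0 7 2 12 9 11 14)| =|(0 7 9 3 16 18)(1 10 11 14 6)(2 4 8 13 15 17 12)| =210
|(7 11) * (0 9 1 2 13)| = 10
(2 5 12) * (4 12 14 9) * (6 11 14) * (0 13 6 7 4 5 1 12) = (0 13 6 11 14 9 5 7 4)(1 12 2) = [13, 12, 1, 3, 0, 7, 11, 4, 8, 5, 10, 14, 2, 6, 9]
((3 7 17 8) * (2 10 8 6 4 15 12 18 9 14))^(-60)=[0, 1, 17, 15, 14, 5, 9, 12, 4, 3, 6, 11, 10, 13, 7, 2, 16, 18, 8]=(2 17 18 8 4 14 7 12 10 6 9 3 15)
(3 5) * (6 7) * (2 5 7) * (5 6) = (2 6)(3 7 5) = [0, 1, 6, 7, 4, 3, 2, 5]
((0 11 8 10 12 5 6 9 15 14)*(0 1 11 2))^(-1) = (0 2)(1 14 15 9 6 5 12 10 8 11) = [2, 14, 0, 3, 4, 12, 5, 7, 11, 6, 8, 1, 10, 13, 15, 9]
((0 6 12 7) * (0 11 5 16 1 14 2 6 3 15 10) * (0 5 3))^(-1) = [0, 16, 14, 11, 4, 10, 2, 12, 8, 9, 15, 7, 6, 13, 1, 3, 5] = (1 16 5 10 15 3 11 7 12 6 2 14)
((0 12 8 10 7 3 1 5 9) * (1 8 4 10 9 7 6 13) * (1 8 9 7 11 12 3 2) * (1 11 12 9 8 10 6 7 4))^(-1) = (0 9 11 2 7 10 13 6 4 8 3)(1 12 5) = [9, 12, 7, 0, 8, 1, 4, 10, 3, 11, 13, 2, 5, 6]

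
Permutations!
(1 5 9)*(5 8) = (1 8 5 9) = [0, 8, 2, 3, 4, 9, 6, 7, 5, 1]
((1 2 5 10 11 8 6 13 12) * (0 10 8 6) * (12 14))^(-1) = (0 8 5 2 1 12 14 13 6 11 10) = [8, 12, 1, 3, 4, 2, 11, 7, 5, 9, 0, 10, 14, 6, 13]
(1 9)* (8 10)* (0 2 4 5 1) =[2, 9, 4, 3, 5, 1, 6, 7, 10, 0, 8] =(0 2 4 5 1 9)(8 10)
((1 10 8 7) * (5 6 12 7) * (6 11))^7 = (1 7 12 6 11 5 8 10) = [0, 7, 2, 3, 4, 8, 11, 12, 10, 9, 1, 5, 6]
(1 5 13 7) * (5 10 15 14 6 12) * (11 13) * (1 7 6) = (1 10 15 14)(5 11 13 6 12) = [0, 10, 2, 3, 4, 11, 12, 7, 8, 9, 15, 13, 5, 6, 1, 14]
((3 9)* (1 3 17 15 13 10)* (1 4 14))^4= (1 15 14 17 4 9 10 3 13)= [0, 15, 2, 13, 9, 5, 6, 7, 8, 10, 3, 11, 12, 1, 17, 14, 16, 4]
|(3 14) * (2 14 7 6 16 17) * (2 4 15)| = 9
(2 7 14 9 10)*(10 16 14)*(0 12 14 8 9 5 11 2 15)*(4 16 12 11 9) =[11, 1, 7, 3, 16, 9, 6, 10, 4, 12, 15, 2, 14, 13, 5, 0, 8] =(0 11 2 7 10 15)(4 16 8)(5 9 12 14)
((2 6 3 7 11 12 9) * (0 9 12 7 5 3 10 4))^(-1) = (12)(0 4 10 6 2 9)(3 5)(7 11) = [4, 1, 9, 5, 10, 3, 2, 11, 8, 0, 6, 7, 12]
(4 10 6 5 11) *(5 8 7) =(4 10 6 8 7 5 11) =[0, 1, 2, 3, 10, 11, 8, 5, 7, 9, 6, 4]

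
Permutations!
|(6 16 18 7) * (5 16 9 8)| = 7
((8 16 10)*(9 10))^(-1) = (8 10 9 16) = [0, 1, 2, 3, 4, 5, 6, 7, 10, 16, 9, 11, 12, 13, 14, 15, 8]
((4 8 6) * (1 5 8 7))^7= (1 5 8 6 4 7)= [0, 5, 2, 3, 7, 8, 4, 1, 6]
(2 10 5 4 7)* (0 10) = (0 10 5 4 7 2) = [10, 1, 0, 3, 7, 4, 6, 2, 8, 9, 5]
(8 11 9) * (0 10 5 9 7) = (0 10 5 9 8 11 7) = [10, 1, 2, 3, 4, 9, 6, 0, 11, 8, 5, 7]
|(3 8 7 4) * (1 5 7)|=|(1 5 7 4 3 8)|=6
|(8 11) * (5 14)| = |(5 14)(8 11)| = 2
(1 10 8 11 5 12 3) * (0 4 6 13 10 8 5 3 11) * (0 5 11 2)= [4, 8, 0, 1, 6, 12, 13, 7, 5, 9, 11, 3, 2, 10]= (0 4 6 13 10 11 3 1 8 5 12 2)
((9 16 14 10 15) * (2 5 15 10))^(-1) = (2 14 16 9 15 5) = [0, 1, 14, 3, 4, 2, 6, 7, 8, 15, 10, 11, 12, 13, 16, 5, 9]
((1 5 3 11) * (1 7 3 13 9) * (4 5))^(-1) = [0, 9, 2, 7, 1, 4, 6, 11, 8, 13, 10, 3, 12, 5] = (1 9 13 5 4)(3 7 11)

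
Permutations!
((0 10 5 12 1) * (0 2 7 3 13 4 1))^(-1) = (0 12 5 10)(1 4 13 3 7 2) = [12, 4, 1, 7, 13, 10, 6, 2, 8, 9, 0, 11, 5, 3]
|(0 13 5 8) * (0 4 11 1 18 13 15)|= |(0 15)(1 18 13 5 8 4 11)|= 14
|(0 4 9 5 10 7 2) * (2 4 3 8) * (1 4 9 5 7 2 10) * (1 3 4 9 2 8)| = 8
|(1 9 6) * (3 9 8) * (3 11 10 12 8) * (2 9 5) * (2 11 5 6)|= |(1 3 6)(2 9)(5 11 10 12 8)|= 30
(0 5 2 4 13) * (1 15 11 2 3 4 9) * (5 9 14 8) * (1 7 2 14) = (0 9 7 2 1 15 11 14 8 5 3 4 13) = [9, 15, 1, 4, 13, 3, 6, 2, 5, 7, 10, 14, 12, 0, 8, 11]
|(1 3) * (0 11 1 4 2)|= 6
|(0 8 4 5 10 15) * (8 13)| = |(0 13 8 4 5 10 15)| = 7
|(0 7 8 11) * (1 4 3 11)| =|(0 7 8 1 4 3 11)| =7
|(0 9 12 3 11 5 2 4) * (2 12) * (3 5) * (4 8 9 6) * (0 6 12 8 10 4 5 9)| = 18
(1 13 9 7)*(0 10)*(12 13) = (0 10)(1 12 13 9 7) = [10, 12, 2, 3, 4, 5, 6, 1, 8, 7, 0, 11, 13, 9]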